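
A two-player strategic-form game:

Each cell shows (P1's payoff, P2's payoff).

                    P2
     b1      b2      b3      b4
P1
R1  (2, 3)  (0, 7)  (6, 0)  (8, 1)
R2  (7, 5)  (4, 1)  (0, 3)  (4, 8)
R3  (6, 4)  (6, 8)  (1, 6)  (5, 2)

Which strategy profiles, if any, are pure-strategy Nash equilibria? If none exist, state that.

(R1, b1): P1 can switch to R2 (2 → 7). Not NE.
(R1, b2): P1 can switch to R2 (0 → 4). Not NE.
(R1, b3): P2 can switch to b1 (0 → 3). Not NE.
(R1, b4): P2 can switch to b1 (1 → 3). Not NE.
(R2, b1): P2 can switch to b4 (5 → 8). Not NE.
(R2, b2): P1 can switch to R3 (4 → 6). Not NE.
(R2, b3): P1 can switch to R1 (0 → 6). Not NE.
(R2, b4): P1 can switch to R1 (4 → 8). Not NE.
(R3, b1): P1 can switch to R2 (6 → 7). Not NE.
(R3, b2): P1 gets 6, best alternative 4; P2 gets 8, best alternative 6. No profitable deviation — NE.
(R3, b3): P1 can switch to R1 (1 → 6). Not NE.
(The remaining 1 profile has a profitable deviation by the same check.)

Pure NE: (R3, b2)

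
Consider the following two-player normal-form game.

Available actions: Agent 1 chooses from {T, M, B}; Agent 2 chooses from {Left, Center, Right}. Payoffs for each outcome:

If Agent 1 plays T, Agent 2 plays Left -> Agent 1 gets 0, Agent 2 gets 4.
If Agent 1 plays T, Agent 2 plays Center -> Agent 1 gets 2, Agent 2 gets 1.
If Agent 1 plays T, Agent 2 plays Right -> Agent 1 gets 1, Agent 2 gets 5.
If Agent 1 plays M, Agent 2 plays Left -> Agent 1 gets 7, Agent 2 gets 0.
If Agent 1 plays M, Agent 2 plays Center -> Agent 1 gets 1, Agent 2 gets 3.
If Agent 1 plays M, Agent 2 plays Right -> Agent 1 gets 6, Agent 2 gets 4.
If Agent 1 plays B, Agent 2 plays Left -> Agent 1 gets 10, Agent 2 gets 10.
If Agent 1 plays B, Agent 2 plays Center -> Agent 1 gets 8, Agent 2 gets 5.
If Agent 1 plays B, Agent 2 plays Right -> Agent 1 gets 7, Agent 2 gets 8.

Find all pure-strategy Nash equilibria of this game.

Mark each player's best response to every combination of opponents' strategies; a profile where every player is best-responding is a pure Nash equilibrium.
Agent 1 against Left: payoffs 0, 7, 10 → best response B.
Agent 1 against Center: payoffs 2, 1, 8 → best response B.
Agent 1 against Right: payoffs 1, 6, 7 → best response B.
Agent 2 against T: payoffs 4, 1, 5 → best response Right.
Agent 2 against M: payoffs 0, 3, 4 → best response Right.
Agent 2 against B: payoffs 10, 5, 8 → best response Left.
Mutual best responses: (B, Left).

Pure NE: (B, Left)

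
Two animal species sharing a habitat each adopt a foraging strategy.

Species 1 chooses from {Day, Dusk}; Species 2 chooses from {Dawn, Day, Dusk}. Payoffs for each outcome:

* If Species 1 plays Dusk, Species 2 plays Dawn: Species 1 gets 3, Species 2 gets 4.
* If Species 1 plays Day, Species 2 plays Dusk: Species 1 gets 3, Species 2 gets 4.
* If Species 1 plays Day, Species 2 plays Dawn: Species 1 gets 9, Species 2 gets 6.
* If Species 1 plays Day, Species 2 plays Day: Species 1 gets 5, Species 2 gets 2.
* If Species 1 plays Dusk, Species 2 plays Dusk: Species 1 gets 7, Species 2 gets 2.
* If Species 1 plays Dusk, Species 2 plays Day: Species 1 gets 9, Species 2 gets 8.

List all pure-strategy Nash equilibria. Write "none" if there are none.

Pure-strategy Nash equilibria: (Day, Dawn), (Dusk, Day)

Species 1 against Dawn: payoffs 9, 3 → best response Day.
Species 1 against Day: payoffs 5, 9 → best response Dusk.
Species 1 against Dusk: payoffs 3, 7 → best response Dusk.
Species 2 against Day: payoffs 6, 2, 4 → best response Dawn.
Species 2 against Dusk: payoffs 4, 8, 2 → best response Day.
Mutual best responses: (Day, Dawn); (Dusk, Day).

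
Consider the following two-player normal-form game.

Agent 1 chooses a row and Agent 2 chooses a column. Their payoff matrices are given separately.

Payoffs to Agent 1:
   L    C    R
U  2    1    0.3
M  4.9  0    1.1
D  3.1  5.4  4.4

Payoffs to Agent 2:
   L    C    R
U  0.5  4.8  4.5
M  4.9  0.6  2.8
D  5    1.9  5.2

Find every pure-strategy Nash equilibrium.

The pure Nash equilibria are (M, L) and (D, R).

For each strategy profile, look for a profitable unilateral deviation.
(U, L): Agent 1 can switch to M (2 → 4.9). Not NE.
(U, C): Agent 1 can switch to D (1 → 5.4). Not NE.
(U, R): Agent 1 can switch to M (0.3 → 1.1). Not NE.
(M, L): Agent 1 gets 4.9, best alternative 3.1; Agent 2 gets 4.9, best alternative 2.8. No profitable deviation — NE.
(M, C): Agent 1 can switch to U (0 → 1). Not NE.
(M, R): Agent 1 can switch to D (1.1 → 4.4). Not NE.
(D, L): Agent 1 can switch to M (3.1 → 4.9). Not NE.
(D, R): Agent 1 gets 4.4, best alternative 1.1; Agent 2 gets 5.2, best alternative 5. No profitable deviation — NE.
(The remaining 1 profile has a profitable deviation by the same check.)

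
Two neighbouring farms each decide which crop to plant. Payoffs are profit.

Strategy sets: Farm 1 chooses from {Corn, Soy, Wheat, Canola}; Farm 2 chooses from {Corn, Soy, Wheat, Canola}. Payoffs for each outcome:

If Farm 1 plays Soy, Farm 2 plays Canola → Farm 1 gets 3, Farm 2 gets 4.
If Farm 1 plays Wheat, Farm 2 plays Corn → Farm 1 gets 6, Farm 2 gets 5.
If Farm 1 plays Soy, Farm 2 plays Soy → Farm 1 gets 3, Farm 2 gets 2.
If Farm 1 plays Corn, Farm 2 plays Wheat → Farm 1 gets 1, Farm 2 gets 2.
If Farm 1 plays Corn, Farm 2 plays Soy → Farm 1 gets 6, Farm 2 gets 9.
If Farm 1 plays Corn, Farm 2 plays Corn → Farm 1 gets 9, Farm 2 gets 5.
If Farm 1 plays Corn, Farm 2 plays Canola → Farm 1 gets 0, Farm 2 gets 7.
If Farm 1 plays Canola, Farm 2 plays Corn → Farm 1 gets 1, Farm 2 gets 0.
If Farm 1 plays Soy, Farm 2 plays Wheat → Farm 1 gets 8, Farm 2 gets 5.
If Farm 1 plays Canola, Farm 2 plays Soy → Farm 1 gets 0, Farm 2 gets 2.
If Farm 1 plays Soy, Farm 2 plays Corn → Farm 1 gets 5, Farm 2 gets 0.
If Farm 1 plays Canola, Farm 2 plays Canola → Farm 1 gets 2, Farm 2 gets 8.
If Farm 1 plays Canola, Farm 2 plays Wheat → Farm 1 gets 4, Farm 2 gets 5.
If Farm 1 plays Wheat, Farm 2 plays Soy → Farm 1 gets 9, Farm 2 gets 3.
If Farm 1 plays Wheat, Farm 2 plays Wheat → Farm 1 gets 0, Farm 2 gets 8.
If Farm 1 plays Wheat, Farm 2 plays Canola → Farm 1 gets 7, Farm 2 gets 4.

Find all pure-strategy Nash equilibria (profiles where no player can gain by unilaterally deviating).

Mark each player's best response to every combination of opponents' strategies; a profile where every player is best-responding is a pure Nash equilibrium.
Farm 1 against Corn: payoffs 9, 5, 6, 1 → best response Corn.
Farm 1 against Soy: payoffs 6, 3, 9, 0 → best response Wheat.
Farm 1 against Wheat: payoffs 1, 8, 0, 4 → best response Soy.
Farm 1 against Canola: payoffs 0, 3, 7, 2 → best response Wheat.
Farm 2 against Corn: payoffs 5, 9, 2, 7 → best response Soy.
Farm 2 against Soy: payoffs 0, 2, 5, 4 → best response Wheat.
Farm 2 against Wheat: payoffs 5, 3, 8, 4 → best response Wheat.
Farm 2 against Canola: payoffs 0, 2, 5, 8 → best response Canola.
Mutual best responses: (Soy, Wheat).

(Soy, Wheat)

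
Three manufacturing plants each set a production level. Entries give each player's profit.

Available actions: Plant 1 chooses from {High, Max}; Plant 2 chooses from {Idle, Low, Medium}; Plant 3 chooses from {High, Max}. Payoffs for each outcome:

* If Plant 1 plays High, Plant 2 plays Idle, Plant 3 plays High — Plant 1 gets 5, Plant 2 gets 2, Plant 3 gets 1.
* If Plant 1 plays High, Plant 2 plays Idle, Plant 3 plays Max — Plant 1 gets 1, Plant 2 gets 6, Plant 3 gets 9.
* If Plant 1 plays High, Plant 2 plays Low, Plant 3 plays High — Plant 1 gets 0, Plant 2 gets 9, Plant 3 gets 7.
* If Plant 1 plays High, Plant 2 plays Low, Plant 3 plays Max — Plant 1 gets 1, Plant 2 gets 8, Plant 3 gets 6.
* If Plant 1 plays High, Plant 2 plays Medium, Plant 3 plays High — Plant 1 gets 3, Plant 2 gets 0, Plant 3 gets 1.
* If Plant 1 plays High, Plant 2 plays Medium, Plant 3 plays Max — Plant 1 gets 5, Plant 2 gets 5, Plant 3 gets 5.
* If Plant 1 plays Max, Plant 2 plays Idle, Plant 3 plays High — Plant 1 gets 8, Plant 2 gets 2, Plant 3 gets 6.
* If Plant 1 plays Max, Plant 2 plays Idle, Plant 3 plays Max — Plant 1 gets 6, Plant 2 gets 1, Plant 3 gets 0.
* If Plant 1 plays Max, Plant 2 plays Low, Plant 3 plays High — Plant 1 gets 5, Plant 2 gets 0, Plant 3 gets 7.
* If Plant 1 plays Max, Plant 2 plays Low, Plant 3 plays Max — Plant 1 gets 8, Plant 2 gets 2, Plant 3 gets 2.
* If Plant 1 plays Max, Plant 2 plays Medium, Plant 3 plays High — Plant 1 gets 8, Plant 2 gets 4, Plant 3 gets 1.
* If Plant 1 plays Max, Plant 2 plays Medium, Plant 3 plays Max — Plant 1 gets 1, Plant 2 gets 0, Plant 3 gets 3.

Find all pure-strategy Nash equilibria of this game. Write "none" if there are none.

Plant 1 against (Idle, High): payoffs 5, 8 → best response Max.
Plant 1 against (Idle, Max): payoffs 1, 6 → best response Max.
Plant 1 against (Low, High): payoffs 0, 5 → best response Max.
Plant 1 against (Low, Max): payoffs 1, 8 → best response Max.
Plant 1 against (Medium, High): payoffs 3, 8 → best response Max.
Plant 1 against (Medium, Max): payoffs 5, 1 → best response High.
Plant 2 against (High, High): payoffs 2, 9, 0 → best response Low.
Plant 2 against (High, Max): payoffs 6, 8, 5 → best response Low.
Plant 2 against (Max, High): payoffs 2, 0, 4 → best response Medium.
Plant 2 against (Max, Max): payoffs 1, 2, 0 → best response Low.
Plant 3 against (High, Idle): payoffs 1, 9 → best response Max.
Plant 3 against (High, Low): payoffs 7, 6 → best response High.
Plant 3 against (High, Medium): payoffs 1, 5 → best response Max.
Plant 3 against (Max, Idle): payoffs 6, 0 → best response High.
Plant 3 against (Max, Low): payoffs 7, 2 → best response High.
Plant 3 against (Max, Medium): payoffs 1, 3 → best response Max.
No profile is a mutual best response for all players.

There is no pure-strategy Nash equilibrium.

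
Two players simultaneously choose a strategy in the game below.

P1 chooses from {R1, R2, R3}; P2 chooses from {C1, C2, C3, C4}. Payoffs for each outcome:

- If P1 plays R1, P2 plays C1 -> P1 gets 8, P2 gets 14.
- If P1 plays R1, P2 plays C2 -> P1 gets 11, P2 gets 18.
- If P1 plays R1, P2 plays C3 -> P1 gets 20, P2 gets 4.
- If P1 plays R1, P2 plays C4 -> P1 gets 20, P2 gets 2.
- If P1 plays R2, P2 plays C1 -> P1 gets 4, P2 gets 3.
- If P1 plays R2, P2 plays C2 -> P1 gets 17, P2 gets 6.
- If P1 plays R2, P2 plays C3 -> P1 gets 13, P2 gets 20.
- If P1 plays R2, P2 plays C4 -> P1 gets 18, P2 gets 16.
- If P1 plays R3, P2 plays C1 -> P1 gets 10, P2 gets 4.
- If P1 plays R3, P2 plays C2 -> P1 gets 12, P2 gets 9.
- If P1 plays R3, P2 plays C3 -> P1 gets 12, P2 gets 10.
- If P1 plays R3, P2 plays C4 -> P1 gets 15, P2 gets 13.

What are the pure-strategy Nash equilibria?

none

For each player, find the best response to each opponent profile; mutual best responses are the pure NE.
P1 against C1: payoffs 8, 4, 10 → best response R3.
P1 against C2: payoffs 11, 17, 12 → best response R2.
P1 against C3: payoffs 20, 13, 12 → best response R1.
P1 against C4: payoffs 20, 18, 15 → best response R1.
P2 against R1: payoffs 14, 18, 4, 2 → best response C2.
P2 against R2: payoffs 3, 6, 20, 16 → best response C3.
P2 against R3: payoffs 4, 9, 10, 13 → best response C4.
No profile is a mutual best response for all players.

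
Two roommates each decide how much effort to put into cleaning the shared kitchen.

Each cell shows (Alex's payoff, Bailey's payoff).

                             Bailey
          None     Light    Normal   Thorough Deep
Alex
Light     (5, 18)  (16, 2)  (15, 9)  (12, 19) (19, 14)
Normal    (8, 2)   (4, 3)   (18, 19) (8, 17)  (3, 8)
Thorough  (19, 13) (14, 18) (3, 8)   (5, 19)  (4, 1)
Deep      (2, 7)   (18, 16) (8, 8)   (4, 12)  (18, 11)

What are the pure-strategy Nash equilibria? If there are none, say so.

Pure-strategy Nash equilibria: (Light, Thorough), (Normal, Normal), (Deep, Light)

Alex against None: payoffs 5, 8, 19, 2 → best response Thorough.
Alex against Light: payoffs 16, 4, 14, 18 → best response Deep.
Alex against Normal: payoffs 15, 18, 3, 8 → best response Normal.
Alex against Thorough: payoffs 12, 8, 5, 4 → best response Light.
Alex against Deep: payoffs 19, 3, 4, 18 → best response Light.
Bailey against Light: payoffs 18, 2, 9, 19, 14 → best response Thorough.
Bailey against Normal: payoffs 2, 3, 19, 17, 8 → best response Normal.
Bailey against Thorough: payoffs 13, 18, 8, 19, 1 → best response Thorough.
Bailey against Deep: payoffs 7, 16, 8, 12, 11 → best response Light.
Mutual best responses: (Light, Thorough); (Normal, Normal); (Deep, Light).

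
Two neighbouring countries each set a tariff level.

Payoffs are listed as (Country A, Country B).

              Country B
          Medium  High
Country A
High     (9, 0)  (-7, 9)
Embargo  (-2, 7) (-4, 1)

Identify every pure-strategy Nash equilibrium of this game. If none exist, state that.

This game has no pure Nash equilibrium.

For each player, find the best response to each opponent profile; mutual best responses are the pure NE.
Country A against Medium: payoffs 9, -2 → best response High.
Country A against High: payoffs -7, -4 → best response Embargo.
Country B against High: payoffs 0, 9 → best response High.
Country B against Embargo: payoffs 7, 1 → best response Medium.
No profile is a mutual best response for all players.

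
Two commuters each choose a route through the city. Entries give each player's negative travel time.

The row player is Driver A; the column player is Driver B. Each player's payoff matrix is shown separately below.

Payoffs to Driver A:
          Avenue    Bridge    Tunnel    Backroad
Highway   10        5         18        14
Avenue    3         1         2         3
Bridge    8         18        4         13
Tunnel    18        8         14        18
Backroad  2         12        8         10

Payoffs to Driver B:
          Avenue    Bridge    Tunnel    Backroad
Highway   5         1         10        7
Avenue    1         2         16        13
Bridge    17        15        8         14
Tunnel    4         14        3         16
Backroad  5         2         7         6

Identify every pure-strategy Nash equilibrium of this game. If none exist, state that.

Pure-strategy Nash equilibria: (Highway, Tunnel), (Tunnel, Backroad)

Driver A against Avenue: payoffs 10, 3, 8, 18, 2 → best response Tunnel.
Driver A against Bridge: payoffs 5, 1, 18, 8, 12 → best response Bridge.
Driver A against Tunnel: payoffs 18, 2, 4, 14, 8 → best response Highway.
Driver A against Backroad: payoffs 14, 3, 13, 18, 10 → best response Tunnel.
Driver B against Highway: payoffs 5, 1, 10, 7 → best response Tunnel.
Driver B against Avenue: payoffs 1, 2, 16, 13 → best response Tunnel.
Driver B against Bridge: payoffs 17, 15, 8, 14 → best response Avenue.
Driver B against Tunnel: payoffs 4, 14, 3, 16 → best response Backroad.
Driver B against Backroad: payoffs 5, 2, 7, 6 → best response Tunnel.
Mutual best responses: (Highway, Tunnel); (Tunnel, Backroad).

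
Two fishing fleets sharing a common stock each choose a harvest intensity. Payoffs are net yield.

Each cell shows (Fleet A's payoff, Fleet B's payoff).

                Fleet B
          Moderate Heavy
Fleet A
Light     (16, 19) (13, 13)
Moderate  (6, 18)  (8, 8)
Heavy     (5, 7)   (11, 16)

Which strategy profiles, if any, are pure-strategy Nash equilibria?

(Light, Moderate): Fleet A gets 16, best alternative 6; Fleet B gets 19, best alternative 13. No profitable deviation — NE.
(Light, Heavy): Fleet B can switch to Moderate (13 → 19). Not NE.
(Moderate, Moderate): Fleet A can switch to Light (6 → 16). Not NE.
(Moderate, Heavy): Fleet A can switch to Light (8 → 13). Not NE.
(Heavy, Moderate): Fleet A can switch to Light (5 → 16). Not NE.
(Heavy, Heavy): Fleet A can switch to Light (11 → 13). Not NE.

The unique pure-strategy Nash equilibrium is (Light, Moderate).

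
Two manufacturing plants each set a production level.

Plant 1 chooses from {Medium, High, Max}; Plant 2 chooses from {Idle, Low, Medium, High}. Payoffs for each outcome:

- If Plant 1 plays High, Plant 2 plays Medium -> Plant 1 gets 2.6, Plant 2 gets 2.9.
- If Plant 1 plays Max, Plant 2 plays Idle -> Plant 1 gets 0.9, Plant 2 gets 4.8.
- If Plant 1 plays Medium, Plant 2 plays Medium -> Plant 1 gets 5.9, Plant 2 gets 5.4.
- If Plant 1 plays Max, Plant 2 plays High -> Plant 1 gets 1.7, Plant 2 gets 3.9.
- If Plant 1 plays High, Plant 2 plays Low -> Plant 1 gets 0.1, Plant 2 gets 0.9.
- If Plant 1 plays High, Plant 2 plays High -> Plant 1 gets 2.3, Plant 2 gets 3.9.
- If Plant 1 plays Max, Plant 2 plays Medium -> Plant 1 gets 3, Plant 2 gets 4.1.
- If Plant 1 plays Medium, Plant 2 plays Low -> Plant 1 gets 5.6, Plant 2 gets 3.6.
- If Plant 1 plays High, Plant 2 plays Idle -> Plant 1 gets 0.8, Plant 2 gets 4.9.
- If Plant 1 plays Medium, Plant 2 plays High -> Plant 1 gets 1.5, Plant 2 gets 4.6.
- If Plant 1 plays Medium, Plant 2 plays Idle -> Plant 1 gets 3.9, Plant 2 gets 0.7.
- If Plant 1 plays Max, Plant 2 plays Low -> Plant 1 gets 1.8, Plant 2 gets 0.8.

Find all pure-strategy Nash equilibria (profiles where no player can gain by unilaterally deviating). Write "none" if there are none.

(Medium, Medium)

Plant 1 against Idle: payoffs 3.9, 0.8, 0.9 → best response Medium.
Plant 1 against Low: payoffs 5.6, 0.1, 1.8 → best response Medium.
Plant 1 against Medium: payoffs 5.9, 2.6, 3 → best response Medium.
Plant 1 against High: payoffs 1.5, 2.3, 1.7 → best response High.
Plant 2 against Medium: payoffs 0.7, 3.6, 5.4, 4.6 → best response Medium.
Plant 2 against High: payoffs 4.9, 0.9, 2.9, 3.9 → best response Idle.
Plant 2 against Max: payoffs 4.8, 0.8, 4.1, 3.9 → best response Idle.
Mutual best responses: (Medium, Medium).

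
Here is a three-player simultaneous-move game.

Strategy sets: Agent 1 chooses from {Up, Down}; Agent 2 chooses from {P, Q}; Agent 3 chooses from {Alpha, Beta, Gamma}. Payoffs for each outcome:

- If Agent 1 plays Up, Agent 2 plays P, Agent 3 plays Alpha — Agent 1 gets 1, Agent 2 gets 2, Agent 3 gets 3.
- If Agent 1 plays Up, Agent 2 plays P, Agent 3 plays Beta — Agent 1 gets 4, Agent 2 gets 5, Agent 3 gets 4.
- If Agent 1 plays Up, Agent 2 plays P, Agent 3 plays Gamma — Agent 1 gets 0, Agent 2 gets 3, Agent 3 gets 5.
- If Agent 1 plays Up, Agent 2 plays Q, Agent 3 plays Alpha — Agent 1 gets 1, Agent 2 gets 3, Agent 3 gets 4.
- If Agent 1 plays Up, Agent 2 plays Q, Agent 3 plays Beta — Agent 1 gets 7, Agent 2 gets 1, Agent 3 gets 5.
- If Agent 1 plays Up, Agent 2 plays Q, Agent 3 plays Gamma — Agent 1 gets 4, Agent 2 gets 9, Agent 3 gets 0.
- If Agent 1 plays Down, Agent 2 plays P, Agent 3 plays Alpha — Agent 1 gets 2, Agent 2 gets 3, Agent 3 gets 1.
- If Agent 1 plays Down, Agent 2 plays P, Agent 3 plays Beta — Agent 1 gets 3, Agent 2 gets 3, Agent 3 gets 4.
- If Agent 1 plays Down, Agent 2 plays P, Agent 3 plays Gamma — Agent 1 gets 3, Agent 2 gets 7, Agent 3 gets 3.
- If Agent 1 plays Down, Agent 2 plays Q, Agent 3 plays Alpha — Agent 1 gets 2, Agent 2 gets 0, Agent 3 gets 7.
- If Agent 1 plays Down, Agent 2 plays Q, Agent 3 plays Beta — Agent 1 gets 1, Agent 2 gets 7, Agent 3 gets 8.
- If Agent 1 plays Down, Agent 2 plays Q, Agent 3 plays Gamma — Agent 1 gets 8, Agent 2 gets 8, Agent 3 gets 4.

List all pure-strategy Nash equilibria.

Mark each player's best response to every combination of opponents' strategies; a profile where every player is best-responding is a pure Nash equilibrium.
Agent 1 against (P, Alpha): payoffs 1, 2 → best response Down.
Agent 1 against (P, Beta): payoffs 4, 3 → best response Up.
Agent 1 against (P, Gamma): payoffs 0, 3 → best response Down.
Agent 1 against (Q, Alpha): payoffs 1, 2 → best response Down.
Agent 1 against (Q, Beta): payoffs 7, 1 → best response Up.
Agent 1 against (Q, Gamma): payoffs 4, 8 → best response Down.
Agent 2 against (Up, Alpha): payoffs 2, 3 → best response Q.
Agent 2 against (Up, Beta): payoffs 5, 1 → best response P.
Agent 2 against (Up, Gamma): payoffs 3, 9 → best response Q.
Agent 2 against (Down, Alpha): payoffs 3, 0 → best response P.
Agent 2 against (Down, Beta): payoffs 3, 7 → best response Q.
Agent 2 against (Down, Gamma): payoffs 7, 8 → best response Q.
Agent 3 against (Up, P): payoffs 3, 4, 5 → best response Gamma.
Agent 3 against (Up, Q): payoffs 4, 5, 0 → best response Beta.
Agent 3 against (Down, P): payoffs 1, 4, 3 → best response Beta.
Agent 3 against (Down, Q): payoffs 7, 8, 4 → best response Beta.
No profile is a mutual best response for all players.

There is no pure-strategy Nash equilibrium.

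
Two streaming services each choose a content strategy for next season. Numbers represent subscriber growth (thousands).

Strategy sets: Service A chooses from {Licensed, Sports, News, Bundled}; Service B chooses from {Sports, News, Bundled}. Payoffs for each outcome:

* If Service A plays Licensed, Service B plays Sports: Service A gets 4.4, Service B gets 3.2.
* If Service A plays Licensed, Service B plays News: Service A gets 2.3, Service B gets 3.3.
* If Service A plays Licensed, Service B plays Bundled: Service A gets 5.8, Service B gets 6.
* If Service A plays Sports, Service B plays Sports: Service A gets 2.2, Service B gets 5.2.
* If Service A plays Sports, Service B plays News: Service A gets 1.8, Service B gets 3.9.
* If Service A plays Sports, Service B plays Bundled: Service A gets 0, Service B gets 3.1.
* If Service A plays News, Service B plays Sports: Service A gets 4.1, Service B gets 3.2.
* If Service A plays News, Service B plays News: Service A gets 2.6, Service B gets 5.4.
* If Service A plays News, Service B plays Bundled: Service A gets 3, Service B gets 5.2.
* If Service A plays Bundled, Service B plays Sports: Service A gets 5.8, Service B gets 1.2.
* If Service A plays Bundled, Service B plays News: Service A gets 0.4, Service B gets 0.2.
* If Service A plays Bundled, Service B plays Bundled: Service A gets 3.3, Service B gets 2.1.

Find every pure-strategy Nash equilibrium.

(Licensed, Sports): Service A can switch to Bundled (4.4 → 5.8). Not NE.
(Licensed, News): Service A can switch to News (2.3 → 2.6). Not NE.
(Licensed, Bundled): Service A gets 5.8, best alternative 3.3; Service B gets 6, best alternative 3.3. No profitable deviation — NE.
(Sports, Sports): Service A can switch to Licensed (2.2 → 4.4). Not NE.
(Sports, News): Service A can switch to Licensed (1.8 → 2.3). Not NE.
(Sports, Bundled): Service A can switch to Licensed (0 → 5.8). Not NE.
(News, Sports): Service A can switch to Licensed (4.1 → 4.4). Not NE.
(News, News): Service A gets 2.6, best alternative 2.3; Service B gets 5.4, best alternative 5.2. No profitable deviation — NE.
(The remaining 4 profiles each have a profitable deviation by the same check.)

(Licensed, Bundled), (News, News)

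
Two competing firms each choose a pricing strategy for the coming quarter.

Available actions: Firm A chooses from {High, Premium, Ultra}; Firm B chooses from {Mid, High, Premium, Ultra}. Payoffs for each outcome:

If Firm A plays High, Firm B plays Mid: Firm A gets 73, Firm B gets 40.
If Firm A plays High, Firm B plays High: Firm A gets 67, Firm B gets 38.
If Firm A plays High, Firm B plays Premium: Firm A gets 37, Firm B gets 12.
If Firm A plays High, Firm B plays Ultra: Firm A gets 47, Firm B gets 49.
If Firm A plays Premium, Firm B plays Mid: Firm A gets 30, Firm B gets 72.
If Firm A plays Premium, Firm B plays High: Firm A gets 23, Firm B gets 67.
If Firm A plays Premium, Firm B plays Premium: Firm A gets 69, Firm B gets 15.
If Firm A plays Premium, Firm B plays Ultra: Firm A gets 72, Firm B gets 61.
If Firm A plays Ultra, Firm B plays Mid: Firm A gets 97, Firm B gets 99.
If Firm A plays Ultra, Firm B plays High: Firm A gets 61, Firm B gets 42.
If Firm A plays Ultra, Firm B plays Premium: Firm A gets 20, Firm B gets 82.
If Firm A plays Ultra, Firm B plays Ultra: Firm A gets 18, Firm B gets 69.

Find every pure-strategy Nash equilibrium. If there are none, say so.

(Ultra, Mid)

Firm A against Mid: payoffs 73, 30, 97 → best response Ultra.
Firm A against High: payoffs 67, 23, 61 → best response High.
Firm A against Premium: payoffs 37, 69, 20 → best response Premium.
Firm A against Ultra: payoffs 47, 72, 18 → best response Premium.
Firm B against High: payoffs 40, 38, 12, 49 → best response Ultra.
Firm B against Premium: payoffs 72, 67, 15, 61 → best response Mid.
Firm B against Ultra: payoffs 99, 42, 82, 69 → best response Mid.
Mutual best responses: (Ultra, Mid).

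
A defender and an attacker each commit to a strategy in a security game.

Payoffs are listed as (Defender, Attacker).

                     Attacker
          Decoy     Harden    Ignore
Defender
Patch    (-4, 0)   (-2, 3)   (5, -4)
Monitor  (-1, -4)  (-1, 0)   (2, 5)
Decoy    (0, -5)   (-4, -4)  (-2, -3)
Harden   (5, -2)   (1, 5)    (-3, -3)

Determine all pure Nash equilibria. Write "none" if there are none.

(Harden, Harden)

(Patch, Decoy): Defender can switch to Monitor (-4 → -1). Not NE.
(Patch, Harden): Defender can switch to Monitor (-2 → -1). Not NE.
(Patch, Ignore): Attacker can switch to Decoy (-4 → 0). Not NE.
(Monitor, Decoy): Defender can switch to Decoy (-1 → 0). Not NE.
(Monitor, Harden): Defender can switch to Harden (-1 → 1). Not NE.
(Monitor, Ignore): Defender can switch to Patch (2 → 5). Not NE.
(Decoy, Decoy): Defender can switch to Harden (0 → 5). Not NE.
(Decoy, Harden): Defender can switch to Patch (-4 → -2). Not NE.
(Decoy, Ignore): Defender can switch to Patch (-2 → 5). Not NE.
(Harden, Decoy): Attacker can switch to Harden (-2 → 5). Not NE.
(Harden, Harden): Defender gets 1, best alternative -1; Attacker gets 5, best alternative -2. No profitable deviation — NE.
(The remaining 1 profile has a profitable deviation by the same check.)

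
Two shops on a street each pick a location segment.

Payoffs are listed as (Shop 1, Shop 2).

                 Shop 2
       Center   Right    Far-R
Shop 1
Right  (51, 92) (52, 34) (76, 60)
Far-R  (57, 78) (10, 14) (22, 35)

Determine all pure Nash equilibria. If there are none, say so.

The unique pure-strategy Nash equilibrium is (Far-R, Center).

For each strategy profile, look for a profitable unilateral deviation.
(Right, Center): Shop 1 can switch to Far-R (51 → 57). Not NE.
(Right, Right): Shop 2 can switch to Center (34 → 92). Not NE.
(Right, Far-R): Shop 2 can switch to Center (60 → 92). Not NE.
(Far-R, Center): Shop 1 gets 57, best alternative 51; Shop 2 gets 78, best alternative 35. No profitable deviation — NE.
(Far-R, Right): Shop 1 can switch to Right (10 → 52). Not NE.
(Far-R, Far-R): Shop 1 can switch to Right (22 → 76). Not NE.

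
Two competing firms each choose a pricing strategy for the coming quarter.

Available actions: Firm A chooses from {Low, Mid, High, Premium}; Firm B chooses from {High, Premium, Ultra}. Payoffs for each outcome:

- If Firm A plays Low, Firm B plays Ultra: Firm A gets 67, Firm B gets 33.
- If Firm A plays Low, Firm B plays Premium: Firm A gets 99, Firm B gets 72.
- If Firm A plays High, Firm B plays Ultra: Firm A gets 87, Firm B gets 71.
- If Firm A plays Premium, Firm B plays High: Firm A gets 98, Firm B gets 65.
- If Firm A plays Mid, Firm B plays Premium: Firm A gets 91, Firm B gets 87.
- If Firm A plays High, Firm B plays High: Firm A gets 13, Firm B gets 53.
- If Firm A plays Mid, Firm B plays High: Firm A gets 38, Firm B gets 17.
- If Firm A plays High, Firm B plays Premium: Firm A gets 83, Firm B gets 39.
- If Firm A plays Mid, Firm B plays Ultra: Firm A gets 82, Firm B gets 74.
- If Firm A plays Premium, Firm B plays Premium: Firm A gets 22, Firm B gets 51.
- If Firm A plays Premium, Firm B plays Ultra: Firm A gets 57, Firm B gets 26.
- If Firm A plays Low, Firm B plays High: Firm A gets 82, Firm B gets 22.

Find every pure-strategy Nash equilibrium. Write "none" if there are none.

The pure Nash equilibria are (Low, Premium) and (High, Ultra) and (Premium, High).

Firm A against High: payoffs 82, 38, 13, 98 → best response Premium.
Firm A against Premium: payoffs 99, 91, 83, 22 → best response Low.
Firm A against Ultra: payoffs 67, 82, 87, 57 → best response High.
Firm B against Low: payoffs 22, 72, 33 → best response Premium.
Firm B against Mid: payoffs 17, 87, 74 → best response Premium.
Firm B against High: payoffs 53, 39, 71 → best response Ultra.
Firm B against Premium: payoffs 65, 51, 26 → best response High.
Mutual best responses: (Low, Premium); (High, Ultra); (Premium, High).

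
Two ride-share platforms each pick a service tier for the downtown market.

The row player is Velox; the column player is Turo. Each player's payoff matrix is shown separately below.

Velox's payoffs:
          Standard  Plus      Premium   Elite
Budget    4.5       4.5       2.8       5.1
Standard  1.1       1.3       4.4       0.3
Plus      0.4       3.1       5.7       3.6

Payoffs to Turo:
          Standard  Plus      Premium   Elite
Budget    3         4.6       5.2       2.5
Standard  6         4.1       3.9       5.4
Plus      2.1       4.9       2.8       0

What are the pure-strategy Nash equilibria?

No pure-strategy Nash equilibrium.

(Budget, Standard): Turo can switch to Plus (3 → 4.6). Not NE.
(Budget, Plus): Turo can switch to Premium (4.6 → 5.2). Not NE.
(Budget, Premium): Velox can switch to Standard (2.8 → 4.4). Not NE.
(Budget, Elite): Turo can switch to Standard (2.5 → 3). Not NE.
(Standard, Standard): Velox can switch to Budget (1.1 → 4.5). Not NE.
(Standard, Plus): Velox can switch to Budget (1.3 → 4.5). Not NE.
(The remaining 6 profiles each have a profitable deviation by the same check.)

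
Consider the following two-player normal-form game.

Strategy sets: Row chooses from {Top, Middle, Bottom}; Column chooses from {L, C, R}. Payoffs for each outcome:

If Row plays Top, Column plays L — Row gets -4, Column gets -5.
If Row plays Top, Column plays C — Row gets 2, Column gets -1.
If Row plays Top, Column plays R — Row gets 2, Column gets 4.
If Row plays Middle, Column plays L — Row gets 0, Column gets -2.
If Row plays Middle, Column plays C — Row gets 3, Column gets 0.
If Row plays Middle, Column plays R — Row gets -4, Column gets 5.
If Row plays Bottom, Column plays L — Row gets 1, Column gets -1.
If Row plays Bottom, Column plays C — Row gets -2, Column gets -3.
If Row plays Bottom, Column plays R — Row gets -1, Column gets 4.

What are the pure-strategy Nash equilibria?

Pure NE: (Top, R)

(Top, L): Row can switch to Middle (-4 → 0). Not NE.
(Top, C): Row can switch to Middle (2 → 3). Not NE.
(Top, R): Row gets 2, best alternative -1; Column gets 4, best alternative -1. No profitable deviation — NE.
(Middle, L): Row can switch to Bottom (0 → 1). Not NE.
(Middle, C): Column can switch to R (0 → 5). Not NE.
(Middle, R): Row can switch to Top (-4 → 2). Not NE.
(Bottom, L): Column can switch to R (-1 → 4). Not NE.
(The remaining 2 profiles each have a profitable deviation by the same check.)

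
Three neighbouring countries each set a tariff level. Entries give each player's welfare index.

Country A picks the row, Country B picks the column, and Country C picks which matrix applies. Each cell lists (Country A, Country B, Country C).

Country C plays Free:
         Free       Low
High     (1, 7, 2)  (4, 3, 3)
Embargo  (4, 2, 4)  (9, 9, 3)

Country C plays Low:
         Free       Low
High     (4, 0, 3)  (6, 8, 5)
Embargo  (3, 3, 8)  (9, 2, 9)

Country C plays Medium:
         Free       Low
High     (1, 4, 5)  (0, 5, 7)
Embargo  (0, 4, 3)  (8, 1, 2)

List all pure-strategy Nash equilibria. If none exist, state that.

Country A against (Free, Free): payoffs 1, 4 → best response Embargo.
Country A against (Free, Low): payoffs 4, 3 → best response High.
Country A against (Free, Medium): payoffs 1, 0 → best response High.
Country A against (Low, Free): payoffs 4, 9 → best response Embargo.
Country A against (Low, Low): payoffs 6, 9 → best response Embargo.
Country A against (Low, Medium): payoffs 0, 8 → best response Embargo.
Country B against (High, Free): payoffs 7, 3 → best response Free.
Country B against (High, Low): payoffs 0, 8 → best response Low.
Country B against (High, Medium): payoffs 4, 5 → best response Low.
Country B against (Embargo, Free): payoffs 2, 9 → best response Low.
Country B against (Embargo, Low): payoffs 3, 2 → best response Free.
Country B against (Embargo, Medium): payoffs 4, 1 → best response Free.
Country C against (High, Free): payoffs 2, 3, 5 → best response Medium.
Country C against (High, Low): payoffs 3, 5, 7 → best response Medium.
Country C against (Embargo, Free): payoffs 4, 8, 3 → best response Low.
Country C against (Embargo, Low): payoffs 3, 9, 2 → best response Low.
No profile is a mutual best response for all players.

No pure-strategy Nash equilibrium.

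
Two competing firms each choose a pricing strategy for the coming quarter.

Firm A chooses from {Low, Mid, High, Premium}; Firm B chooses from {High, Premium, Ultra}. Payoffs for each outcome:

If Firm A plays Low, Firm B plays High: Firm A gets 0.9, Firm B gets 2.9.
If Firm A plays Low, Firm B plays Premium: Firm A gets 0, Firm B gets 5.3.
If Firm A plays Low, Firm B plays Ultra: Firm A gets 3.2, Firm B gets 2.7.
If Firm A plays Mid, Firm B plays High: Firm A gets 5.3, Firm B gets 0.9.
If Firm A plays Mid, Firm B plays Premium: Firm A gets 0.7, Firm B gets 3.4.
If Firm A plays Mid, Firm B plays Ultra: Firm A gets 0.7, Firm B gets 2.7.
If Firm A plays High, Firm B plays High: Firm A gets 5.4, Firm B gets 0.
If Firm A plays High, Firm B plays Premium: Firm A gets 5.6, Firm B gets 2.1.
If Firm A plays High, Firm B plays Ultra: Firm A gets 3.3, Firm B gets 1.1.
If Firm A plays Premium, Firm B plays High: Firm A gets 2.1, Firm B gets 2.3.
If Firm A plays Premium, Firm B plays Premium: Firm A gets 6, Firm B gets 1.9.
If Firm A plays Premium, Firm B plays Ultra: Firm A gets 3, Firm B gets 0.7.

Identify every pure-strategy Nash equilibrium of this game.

(Low, High): Firm A can switch to Mid (0.9 → 5.3). Not NE.
(Low, Premium): Firm A can switch to Mid (0 → 0.7). Not NE.
(Low, Ultra): Firm A can switch to High (3.2 → 3.3). Not NE.
(Mid, High): Firm A can switch to High (5.3 → 5.4). Not NE.
(Mid, Premium): Firm A can switch to High (0.7 → 5.6). Not NE.
(Mid, Ultra): Firm A can switch to Low (0.7 → 3.2). Not NE.
(High, High): Firm B can switch to Premium (0 → 2.1). Not NE.
(High, Premium): Firm A can switch to Premium (5.6 → 6). Not NE.
(High, Ultra): Firm B can switch to Premium (1.1 → 2.1). Not NE.
(Premium, High): Firm A can switch to Mid (2.1 → 5.3). Not NE.
(The remaining 2 profiles each have a profitable deviation by the same check.)

This game has no pure Nash equilibrium.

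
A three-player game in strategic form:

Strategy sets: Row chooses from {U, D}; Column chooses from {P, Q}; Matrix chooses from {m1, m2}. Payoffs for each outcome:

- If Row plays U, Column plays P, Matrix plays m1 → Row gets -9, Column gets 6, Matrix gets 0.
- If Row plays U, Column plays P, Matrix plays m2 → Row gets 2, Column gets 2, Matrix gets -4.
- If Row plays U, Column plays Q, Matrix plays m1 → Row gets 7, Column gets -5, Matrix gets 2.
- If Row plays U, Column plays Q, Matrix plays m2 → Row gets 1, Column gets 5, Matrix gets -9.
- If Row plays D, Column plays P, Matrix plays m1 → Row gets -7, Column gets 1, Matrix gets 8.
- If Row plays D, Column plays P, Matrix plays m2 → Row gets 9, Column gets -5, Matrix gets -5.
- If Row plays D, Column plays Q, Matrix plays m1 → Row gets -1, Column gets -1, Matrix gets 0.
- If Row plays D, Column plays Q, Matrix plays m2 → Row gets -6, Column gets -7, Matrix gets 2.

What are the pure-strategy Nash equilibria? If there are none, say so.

For each player, find the best response to each opponent profile; mutual best responses are the pure NE.
Row against (P, m1): payoffs -9, -7 → best response D.
Row against (P, m2): payoffs 2, 9 → best response D.
Row against (Q, m1): payoffs 7, -1 → best response U.
Row against (Q, m2): payoffs 1, -6 → best response U.
Column against (U, m1): payoffs 6, -5 → best response P.
Column against (U, m2): payoffs 2, 5 → best response Q.
Column against (D, m1): payoffs 1, -1 → best response P.
Column against (D, m2): payoffs -5, -7 → best response P.
Matrix against (U, P): payoffs 0, -4 → best response m1.
Matrix against (U, Q): payoffs 2, -9 → best response m1.
Matrix against (D, P): payoffs 8, -5 → best response m1.
Matrix against (D, Q): payoffs 0, 2 → best response m2.
Mutual best responses: (D, P, m1).

The unique pure-strategy Nash equilibrium is (D, P, m1).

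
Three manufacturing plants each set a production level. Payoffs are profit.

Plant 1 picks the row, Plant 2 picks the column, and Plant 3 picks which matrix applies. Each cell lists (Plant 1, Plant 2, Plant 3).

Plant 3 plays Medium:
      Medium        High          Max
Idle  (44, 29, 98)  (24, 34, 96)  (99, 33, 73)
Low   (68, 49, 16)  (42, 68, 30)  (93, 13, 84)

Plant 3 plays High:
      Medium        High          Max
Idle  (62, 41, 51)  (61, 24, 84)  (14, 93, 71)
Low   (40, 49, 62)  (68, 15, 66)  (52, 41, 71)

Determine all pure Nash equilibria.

No pure-strategy Nash equilibrium.

Plant 1 against (Medium, Medium): payoffs 44, 68 → best response Low.
Plant 1 against (Medium, High): payoffs 62, 40 → best response Idle.
Plant 1 against (High, Medium): payoffs 24, 42 → best response Low.
Plant 1 against (High, High): payoffs 61, 68 → best response Low.
Plant 1 against (Max, Medium): payoffs 99, 93 → best response Idle.
Plant 1 against (Max, High): payoffs 14, 52 → best response Low.
Plant 2 against (Idle, Medium): payoffs 29, 34, 33 → best response High.
Plant 2 against (Idle, High): payoffs 41, 24, 93 → best response Max.
Plant 2 against (Low, Medium): payoffs 49, 68, 13 → best response High.
Plant 2 against (Low, High): payoffs 49, 15, 41 → best response Medium.
Plant 3 against (Idle, Medium): payoffs 98, 51 → best response Medium.
Plant 3 against (Idle, High): payoffs 96, 84 → best response Medium.
Plant 3 against (Idle, Max): payoffs 73, 71 → best response Medium.
Plant 3 against (Low, Medium): payoffs 16, 62 → best response High.
Plant 3 against (Low, High): payoffs 30, 66 → best response High.
Plant 3 against (Low, Max): payoffs 84, 71 → best response Medium.
No profile is a mutual best response for all players.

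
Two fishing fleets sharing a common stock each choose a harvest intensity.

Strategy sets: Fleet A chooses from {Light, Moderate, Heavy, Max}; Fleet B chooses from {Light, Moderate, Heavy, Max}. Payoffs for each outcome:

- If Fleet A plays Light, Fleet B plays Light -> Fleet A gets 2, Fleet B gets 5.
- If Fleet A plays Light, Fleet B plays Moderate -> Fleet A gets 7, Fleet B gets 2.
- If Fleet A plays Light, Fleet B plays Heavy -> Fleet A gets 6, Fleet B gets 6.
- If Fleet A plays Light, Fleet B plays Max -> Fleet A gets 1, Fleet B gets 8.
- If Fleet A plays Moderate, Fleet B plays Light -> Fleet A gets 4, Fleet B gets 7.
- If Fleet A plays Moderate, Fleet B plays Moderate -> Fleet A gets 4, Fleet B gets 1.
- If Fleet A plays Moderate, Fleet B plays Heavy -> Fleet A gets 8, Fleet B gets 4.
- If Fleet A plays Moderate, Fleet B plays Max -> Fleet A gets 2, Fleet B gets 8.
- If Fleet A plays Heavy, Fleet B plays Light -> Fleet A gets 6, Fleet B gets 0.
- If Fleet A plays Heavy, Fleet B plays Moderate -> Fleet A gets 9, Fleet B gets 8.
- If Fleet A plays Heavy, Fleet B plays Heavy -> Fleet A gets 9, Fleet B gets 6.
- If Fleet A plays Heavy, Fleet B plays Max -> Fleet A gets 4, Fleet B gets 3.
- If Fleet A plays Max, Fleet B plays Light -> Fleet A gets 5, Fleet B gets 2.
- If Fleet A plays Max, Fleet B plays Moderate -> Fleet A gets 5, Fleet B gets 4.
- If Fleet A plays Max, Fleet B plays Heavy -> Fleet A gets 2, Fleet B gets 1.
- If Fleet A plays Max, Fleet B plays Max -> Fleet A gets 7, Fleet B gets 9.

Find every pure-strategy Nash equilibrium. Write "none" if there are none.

Mark each player's best response to every combination of opponents' strategies; a profile where every player is best-responding is a pure Nash equilibrium.
Fleet A against Light: payoffs 2, 4, 6, 5 → best response Heavy.
Fleet A against Moderate: payoffs 7, 4, 9, 5 → best response Heavy.
Fleet A against Heavy: payoffs 6, 8, 9, 2 → best response Heavy.
Fleet A against Max: payoffs 1, 2, 4, 7 → best response Max.
Fleet B against Light: payoffs 5, 2, 6, 8 → best response Max.
Fleet B against Moderate: payoffs 7, 1, 4, 8 → best response Max.
Fleet B against Heavy: payoffs 0, 8, 6, 3 → best response Moderate.
Fleet B against Max: payoffs 2, 4, 1, 9 → best response Max.
Mutual best responses: (Heavy, Moderate); (Max, Max).

Pure-strategy Nash equilibria: (Heavy, Moderate); (Max, Max)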